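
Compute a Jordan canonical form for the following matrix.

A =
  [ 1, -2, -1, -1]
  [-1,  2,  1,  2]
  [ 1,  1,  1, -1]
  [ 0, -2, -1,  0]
J_3(1) ⊕ J_1(1)

The characteristic polynomial is
  det(x·I − A) = x^4 - 4*x^3 + 6*x^2 - 4*x + 1 = (x - 1)^4

Eigenvalues and multiplicities (the geometric multiplicity of λ is n − rank(A − λI), which equals the number of Jordan blocks for λ):
  λ = 1: algebraic multiplicity = 4, geometric multiplicity = 2

Determining the block sizes for each eigenvalue:
  λ = 1: with am = 4 and gm = 2, the partition is not yet determined (e.g. several partitions of 4 into 2 parts exist). Let N = A − (1)·I. Computing rank(N^1) = 2, rank(N^2) = 1, rank(N^3) = 0; the number of blocks of size ≥ j is rank(N^{j−1}) − rank(N^j), giving [2, 1, 1]. So we have 1 block(s) of size 3, 1 block(s) of size 1 → block sizes [3, 1]

Assembling the blocks gives a Jordan form
J =
  [1, 1, 0, 0]
  [0, 1, 1, 0]
  [0, 0, 1, 0]
  [0, 0, 0, 1]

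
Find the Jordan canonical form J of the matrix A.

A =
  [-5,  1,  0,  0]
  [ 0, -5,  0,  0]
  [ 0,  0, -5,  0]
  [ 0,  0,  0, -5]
J_2(-5) ⊕ J_1(-5) ⊕ J_1(-5)

The characteristic polynomial is
  det(x·I − A) = x^4 + 20*x^3 + 150*x^2 + 500*x + 625 = (x + 5)^4

Eigenvalues and multiplicities (the geometric multiplicity of λ is n − rank(A − λI), which equals the number of Jordan blocks for λ):
  λ = -5: algebraic multiplicity = 4, geometric multiplicity = 3

Determining the block sizes for each eigenvalue:
  λ = -5: 3 blocks summing to 4 forces exactly one block of size 2 and the rest size 1 → block sizes [2, 1, 1]

Assembling the blocks gives a Jordan form
J =
  [-5,  1,  0,  0]
  [ 0, -5,  0,  0]
  [ 0,  0, -5,  0]
  [ 0,  0,  0, -5]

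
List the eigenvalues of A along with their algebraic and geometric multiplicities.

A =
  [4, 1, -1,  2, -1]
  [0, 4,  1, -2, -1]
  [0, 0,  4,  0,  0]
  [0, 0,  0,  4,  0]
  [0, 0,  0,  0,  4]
λ = 4: alg = 5, geom = 3

Step 1 — factor the characteristic polynomial to read off the algebraic multiplicities:
  χ_A(x) = (x - 4)^5

Step 2 — compute geometric multiplicities via the rank-nullity identity g(λ) = n − rank(A − λI):
  rank(A − (4)·I) = 2, so dim ker(A − (4)·I) = n − 2 = 3

Summary:
  λ = 4: algebraic multiplicity = 5, geometric multiplicity = 3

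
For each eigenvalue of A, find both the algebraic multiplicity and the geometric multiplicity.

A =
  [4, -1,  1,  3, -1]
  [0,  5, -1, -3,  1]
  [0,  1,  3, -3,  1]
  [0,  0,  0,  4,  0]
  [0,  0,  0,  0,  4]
λ = 4: alg = 5, geom = 4

Step 1 — factor the characteristic polynomial to read off the algebraic multiplicities:
  χ_A(x) = (x - 4)^5

Step 2 — compute geometric multiplicities via the rank-nullity identity g(λ) = n − rank(A − λI):
  rank(A − (4)·I) = 1, so dim ker(A − (4)·I) = n − 1 = 4

Summary:
  λ = 4: algebraic multiplicity = 5, geometric multiplicity = 4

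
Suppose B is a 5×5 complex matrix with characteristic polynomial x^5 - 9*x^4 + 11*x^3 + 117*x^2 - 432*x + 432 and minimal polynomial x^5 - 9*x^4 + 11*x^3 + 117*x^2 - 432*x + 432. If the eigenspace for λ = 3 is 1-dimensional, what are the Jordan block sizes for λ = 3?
Block sizes for λ = 3: [3]

Step 1 — from the characteristic polynomial, algebraic multiplicity of λ = 3 is 3. From dim ker(B − (3)·I) = 1, there are exactly 1 Jordan blocks for λ = 3.
Step 2 — from the minimal polynomial, the factor (x − 3)^3 tells us the largest block for λ = 3 has size 3.
Step 3 — with total size 3, 1 blocks, and largest block 3, the block sizes (in nonincreasing order) are [3].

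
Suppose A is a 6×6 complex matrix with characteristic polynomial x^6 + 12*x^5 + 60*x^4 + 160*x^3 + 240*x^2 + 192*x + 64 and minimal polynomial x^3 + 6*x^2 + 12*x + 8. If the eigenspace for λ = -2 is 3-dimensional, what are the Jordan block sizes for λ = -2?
Block sizes for λ = -2: [3, 2, 1]

Step 1 — from the characteristic polynomial, algebraic multiplicity of λ = -2 is 6. From dim ker(A − (-2)·I) = 3, there are exactly 3 Jordan blocks for λ = -2.
Step 2 — from the minimal polynomial, the factor (x + 2)^3 tells us the largest block for λ = -2 has size 3.
Step 3 — with total size 6, 3 blocks, and largest block 3, the block sizes (in nonincreasing order) are [3, 2, 1].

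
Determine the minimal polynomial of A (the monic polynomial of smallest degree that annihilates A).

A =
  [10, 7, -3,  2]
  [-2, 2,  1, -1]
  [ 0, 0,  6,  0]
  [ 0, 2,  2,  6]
x^3 - 18*x^2 + 108*x - 216

The characteristic polynomial is χ_A(x) = (x - 6)^4, so the eigenvalues are known. The minimal polynomial is
  m_A(x) = Π_λ (x − λ)^{k_λ}
where k_λ is the size of the *largest* Jordan block for λ (equivalently, the smallest k with (A − λI)^k v = 0 for every generalised eigenvector v of λ).

  λ = 6: largest Jordan block has size 3, contributing (x − 6)^3

So m_A(x) = (x - 6)^3 = x^3 - 18*x^2 + 108*x - 216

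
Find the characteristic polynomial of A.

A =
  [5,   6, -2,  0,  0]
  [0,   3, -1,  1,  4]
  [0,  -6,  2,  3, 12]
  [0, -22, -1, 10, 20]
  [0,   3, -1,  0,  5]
x^5 - 25*x^4 + 250*x^3 - 1250*x^2 + 3125*x - 3125

Expanding det(x·I − A) (e.g. by cofactor expansion or by noting that A is similar to its Jordan form J, which has the same characteristic polynomial as A) gives
  χ_A(x) = x^5 - 25*x^4 + 250*x^3 - 1250*x^2 + 3125*x - 3125
which factors as (x - 5)^5. The eigenvalues (with algebraic multiplicities) are λ = 5 with multiplicity 5.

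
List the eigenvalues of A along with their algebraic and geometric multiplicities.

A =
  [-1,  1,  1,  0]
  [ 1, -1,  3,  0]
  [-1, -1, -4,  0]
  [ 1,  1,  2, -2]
λ = -2: alg = 4, geom = 2

Step 1 — factor the characteristic polynomial to read off the algebraic multiplicities:
  χ_A(x) = (x + 2)^4

Step 2 — compute geometric multiplicities via the rank-nullity identity g(λ) = n − rank(A − λI):
  rank(A − (-2)·I) = 2, so dim ker(A − (-2)·I) = n − 2 = 2

Summary:
  λ = -2: algebraic multiplicity = 4, geometric multiplicity = 2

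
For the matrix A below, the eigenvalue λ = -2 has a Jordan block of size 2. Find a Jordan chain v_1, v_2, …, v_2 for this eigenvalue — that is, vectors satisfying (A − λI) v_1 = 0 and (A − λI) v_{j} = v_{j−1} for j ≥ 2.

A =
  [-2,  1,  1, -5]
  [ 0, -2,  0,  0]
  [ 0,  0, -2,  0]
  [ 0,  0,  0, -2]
A Jordan chain for λ = -2 of length 2:
v_1 = (1, 0, 0, 0)ᵀ
v_2 = (0, 1, 0, 0)ᵀ

Let N = A − (-2)·I. We want v_2 with N^2 v_2 = 0 but N^1 v_2 ≠ 0; then v_{j-1} := N · v_j for j = 2, …, 2.

Pick v_2 = (0, 1, 0, 0)ᵀ.
Then v_1 = N · v_2 = (1, 0, 0, 0)ᵀ.

Sanity check: (A − (-2)·I) v_1 = (0, 0, 0, 0)ᵀ = 0. ✓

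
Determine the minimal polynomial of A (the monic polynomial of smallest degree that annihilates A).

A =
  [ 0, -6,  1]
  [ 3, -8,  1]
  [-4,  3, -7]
x^3 + 15*x^2 + 75*x + 125

The characteristic polynomial is χ_A(x) = (x + 5)^3, so the eigenvalues are known. The minimal polynomial is
  m_A(x) = Π_λ (x − λ)^{k_λ}
where k_λ is the size of the *largest* Jordan block for λ (equivalently, the smallest k with (A − λI)^k v = 0 for every generalised eigenvector v of λ).

  λ = -5: largest Jordan block has size 3, contributing (x + 5)^3

So m_A(x) = (x + 5)^3 = x^3 + 15*x^2 + 75*x + 125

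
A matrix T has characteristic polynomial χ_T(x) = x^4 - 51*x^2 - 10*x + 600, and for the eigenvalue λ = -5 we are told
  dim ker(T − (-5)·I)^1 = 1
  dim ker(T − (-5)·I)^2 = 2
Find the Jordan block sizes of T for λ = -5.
Block sizes for λ = -5: [2]

From the dimensions of kernels of powers, the number of Jordan blocks of size at least j is d_j − d_{j−1} where d_j = dim ker(N^j) (with d_0 = 0). Computing the differences gives [1, 1].
The number of blocks of size exactly k is (#blocks of size ≥ k) − (#blocks of size ≥ k + 1), so the partition is: 1 block(s) of size 2.
In nonincreasing order the block sizes are [2].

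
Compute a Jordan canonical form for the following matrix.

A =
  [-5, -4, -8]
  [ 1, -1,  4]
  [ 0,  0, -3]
J_2(-3) ⊕ J_1(-3)

The characteristic polynomial is
  det(x·I − A) = x^3 + 9*x^2 + 27*x + 27 = (x + 3)^3

Eigenvalues and multiplicities (the geometric multiplicity of λ is n − rank(A − λI), which equals the number of Jordan blocks for λ):
  λ = -3: algebraic multiplicity = 3, geometric multiplicity = 2

Determining the block sizes for each eigenvalue:
  λ = -3: 2 blocks summing to 3 forces exactly one block of size 2 and the rest size 1 → block sizes [2, 1]

Assembling the blocks gives a Jordan form
J =
  [-3,  1,  0]
  [ 0, -3,  0]
  [ 0,  0, -3]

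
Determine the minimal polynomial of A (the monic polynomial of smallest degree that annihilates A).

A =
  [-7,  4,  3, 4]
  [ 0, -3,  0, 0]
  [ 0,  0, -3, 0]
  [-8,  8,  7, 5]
x^3 + 5*x^2 + 3*x - 9

The characteristic polynomial is χ_A(x) = (x - 1)*(x + 3)^3, so the eigenvalues are known. The minimal polynomial is
  m_A(x) = Π_λ (x − λ)^{k_λ}
where k_λ is the size of the *largest* Jordan block for λ (equivalently, the smallest k with (A − λI)^k v = 0 for every generalised eigenvector v of λ).

  λ = -3: largest Jordan block has size 2, contributing (x + 3)^2
  λ = 1: largest Jordan block has size 1, contributing (x − 1)

So m_A(x) = (x - 1)*(x + 3)^2 = x^3 + 5*x^2 + 3*x - 9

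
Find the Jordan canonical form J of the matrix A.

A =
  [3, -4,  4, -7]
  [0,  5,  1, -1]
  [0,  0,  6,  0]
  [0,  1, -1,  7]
J_1(3) ⊕ J_2(6) ⊕ J_1(6)

The characteristic polynomial is
  det(x·I − A) = x^4 - 21*x^3 + 162*x^2 - 540*x + 648 = (x - 6)^3*(x - 3)

Eigenvalues and multiplicities (the geometric multiplicity of λ is n − rank(A − λI), which equals the number of Jordan blocks for λ):
  λ = 3: algebraic multiplicity = 1, geometric multiplicity = 1
  λ = 6: algebraic multiplicity = 3, geometric multiplicity = 2

Determining the block sizes for each eigenvalue:
  λ = 3: one block (gm = 1), so the single block has size am = 1 → block sizes [1]
  λ = 6: 2 blocks summing to 3 forces exactly one block of size 2 and the rest size 1 → block sizes [2, 1]

Assembling the blocks gives a Jordan form
J =
  [3, 0, 0, 0]
  [0, 6, 1, 0]
  [0, 0, 6, 0]
  [0, 0, 0, 6]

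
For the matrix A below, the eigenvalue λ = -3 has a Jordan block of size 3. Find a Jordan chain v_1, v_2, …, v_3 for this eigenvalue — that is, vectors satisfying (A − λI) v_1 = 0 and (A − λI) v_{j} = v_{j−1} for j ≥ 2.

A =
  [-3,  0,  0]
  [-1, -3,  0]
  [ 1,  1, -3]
A Jordan chain for λ = -3 of length 3:
v_1 = (0, 0, -1)ᵀ
v_2 = (0, -1, 1)ᵀ
v_3 = (1, 0, 0)ᵀ

Let N = A − (-3)·I. We want v_3 with N^3 v_3 = 0 but N^2 v_3 ≠ 0; then v_{j-1} := N · v_j for j = 3, …, 2.

Pick v_3 = (1, 0, 0)ᵀ.
Then v_2 = N · v_3 = (0, -1, 1)ᵀ.
Then v_1 = N · v_2 = (0, 0, -1)ᵀ.

Sanity check: (A − (-3)·I) v_1 = (0, 0, 0)ᵀ = 0. ✓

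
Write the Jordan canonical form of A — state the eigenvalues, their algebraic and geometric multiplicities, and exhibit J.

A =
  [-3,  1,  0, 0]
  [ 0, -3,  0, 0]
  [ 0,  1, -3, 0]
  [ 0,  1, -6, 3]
J_2(-3) ⊕ J_1(-3) ⊕ J_1(3)

The characteristic polynomial is
  det(x·I − A) = x^4 + 6*x^3 - 54*x - 81 = (x - 3)*(x + 3)^3

Eigenvalues and multiplicities (the geometric multiplicity of λ is n − rank(A − λI), which equals the number of Jordan blocks for λ):
  λ = -3: algebraic multiplicity = 3, geometric multiplicity = 2
  λ = 3: algebraic multiplicity = 1, geometric multiplicity = 1

Determining the block sizes for each eigenvalue:
  λ = -3: 2 blocks summing to 3 forces exactly one block of size 2 and the rest size 1 → block sizes [2, 1]
  λ = 3: one block (gm = 1), so the single block has size am = 1 → block sizes [1]

Assembling the blocks gives a Jordan form
J =
  [-3,  1,  0, 0]
  [ 0, -3,  0, 0]
  [ 0,  0, -3, 0]
  [ 0,  0,  0, 3]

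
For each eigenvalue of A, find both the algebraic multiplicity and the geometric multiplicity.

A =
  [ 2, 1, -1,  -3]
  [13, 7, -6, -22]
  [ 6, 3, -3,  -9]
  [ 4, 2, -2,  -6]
λ = 0: alg = 4, geom = 2

Step 1 — factor the characteristic polynomial to read off the algebraic multiplicities:
  χ_A(x) = x^4

Step 2 — compute geometric multiplicities via the rank-nullity identity g(λ) = n − rank(A − λI):
  rank(A − (0)·I) = 2, so dim ker(A − (0)·I) = n − 2 = 2

Summary:
  λ = 0: algebraic multiplicity = 4, geometric multiplicity = 2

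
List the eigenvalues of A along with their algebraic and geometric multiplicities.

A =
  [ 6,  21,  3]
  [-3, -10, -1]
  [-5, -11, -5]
λ = -3: alg = 3, geom = 1

Step 1 — factor the characteristic polynomial to read off the algebraic multiplicities:
  χ_A(x) = (x + 3)^3

Step 2 — compute geometric multiplicities via the rank-nullity identity g(λ) = n − rank(A − λI):
  rank(A − (-3)·I) = 2, so dim ker(A − (-3)·I) = n − 2 = 1

Summary:
  λ = -3: algebraic multiplicity = 3, geometric multiplicity = 1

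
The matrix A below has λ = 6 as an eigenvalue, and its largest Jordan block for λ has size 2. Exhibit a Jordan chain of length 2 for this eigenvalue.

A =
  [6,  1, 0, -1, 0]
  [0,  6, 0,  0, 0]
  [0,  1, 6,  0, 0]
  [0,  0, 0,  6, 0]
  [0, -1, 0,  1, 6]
A Jordan chain for λ = 6 of length 2:
v_1 = (1, 0, 1, 0, -1)ᵀ
v_2 = (0, 1, 0, 0, 0)ᵀ

Let N = A − (6)·I. We want v_2 with N^2 v_2 = 0 but N^1 v_2 ≠ 0; then v_{j-1} := N · v_j for j = 2, …, 2.

Pick v_2 = (0, 1, 0, 0, 0)ᵀ.
Then v_1 = N · v_2 = (1, 0, 1, 0, -1)ᵀ.

Sanity check: (A − (6)·I) v_1 = (0, 0, 0, 0, 0)ᵀ = 0. ✓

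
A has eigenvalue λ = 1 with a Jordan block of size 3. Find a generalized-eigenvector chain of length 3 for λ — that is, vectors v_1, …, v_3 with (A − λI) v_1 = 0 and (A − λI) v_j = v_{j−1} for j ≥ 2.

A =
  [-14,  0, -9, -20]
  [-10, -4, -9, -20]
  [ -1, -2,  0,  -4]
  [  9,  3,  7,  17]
A Jordan chain for λ = 1 of length 3:
v_1 = (12, 12, 0, -9)ᵀ
v_2 = (-15, -15, -3, 12)ᵀ
v_3 = (1, 1, 0, 0)ᵀ

Let N = A − (1)·I. We want v_3 with N^3 v_3 = 0 but N^2 v_3 ≠ 0; then v_{j-1} := N · v_j for j = 3, …, 2.

Pick v_3 = (1, 1, 0, 0)ᵀ.
Then v_2 = N · v_3 = (-15, -15, -3, 12)ᵀ.
Then v_1 = N · v_2 = (12, 12, 0, -9)ᵀ.

Sanity check: (A − (1)·I) v_1 = (0, 0, 0, 0)ᵀ = 0. ✓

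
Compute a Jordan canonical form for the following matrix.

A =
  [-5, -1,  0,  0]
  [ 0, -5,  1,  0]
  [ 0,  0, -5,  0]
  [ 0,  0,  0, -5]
J_3(-5) ⊕ J_1(-5)

The characteristic polynomial is
  det(x·I − A) = x^4 + 20*x^3 + 150*x^2 + 500*x + 625 = (x + 5)^4

Eigenvalues and multiplicities (the geometric multiplicity of λ is n − rank(A − λI), which equals the number of Jordan blocks for λ):
  λ = -5: algebraic multiplicity = 4, geometric multiplicity = 2

Determining the block sizes for each eigenvalue:
  λ = -5: with am = 4 and gm = 2, the partition is not yet determined (e.g. several partitions of 4 into 2 parts exist). Let N = A − (-5)·I. Computing rank(N^1) = 2, rank(N^2) = 1, rank(N^3) = 0; the number of blocks of size ≥ j is rank(N^{j−1}) − rank(N^j), giving [2, 1, 1]. So we have 1 block(s) of size 3, 1 block(s) of size 1 → block sizes [3, 1]

Assembling the blocks gives a Jordan form
J =
  [-5,  1,  0,  0]
  [ 0, -5,  1,  0]
  [ 0,  0, -5,  0]
  [ 0,  0,  0, -5]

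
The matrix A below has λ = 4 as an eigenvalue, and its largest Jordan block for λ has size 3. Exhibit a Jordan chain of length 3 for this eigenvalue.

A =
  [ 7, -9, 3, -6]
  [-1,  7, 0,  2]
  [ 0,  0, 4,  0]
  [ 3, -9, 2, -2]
A Jordan chain for λ = 4 of length 3:
v_1 = (-3, 1, 0, -3)ᵀ
v_2 = (3, 0, 0, 2)ᵀ
v_3 = (0, 0, 1, 0)ᵀ

Let N = A − (4)·I. We want v_3 with N^3 v_3 = 0 but N^2 v_3 ≠ 0; then v_{j-1} := N · v_j for j = 3, …, 2.

Pick v_3 = (0, 0, 1, 0)ᵀ.
Then v_2 = N · v_3 = (3, 0, 0, 2)ᵀ.
Then v_1 = N · v_2 = (-3, 1, 0, -3)ᵀ.

Sanity check: (A − (4)·I) v_1 = (0, 0, 0, 0)ᵀ = 0. ✓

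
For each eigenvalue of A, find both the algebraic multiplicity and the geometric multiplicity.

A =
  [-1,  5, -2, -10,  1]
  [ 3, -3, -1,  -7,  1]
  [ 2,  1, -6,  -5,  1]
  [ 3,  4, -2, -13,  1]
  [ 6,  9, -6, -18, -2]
λ = -5: alg = 5, geom = 2

Step 1 — factor the characteristic polynomial to read off the algebraic multiplicities:
  χ_A(x) = (x + 5)^5

Step 2 — compute geometric multiplicities via the rank-nullity identity g(λ) = n − rank(A − λI):
  rank(A − (-5)·I) = 3, so dim ker(A − (-5)·I) = n − 3 = 2

Summary:
  λ = -5: algebraic multiplicity = 5, geometric multiplicity = 2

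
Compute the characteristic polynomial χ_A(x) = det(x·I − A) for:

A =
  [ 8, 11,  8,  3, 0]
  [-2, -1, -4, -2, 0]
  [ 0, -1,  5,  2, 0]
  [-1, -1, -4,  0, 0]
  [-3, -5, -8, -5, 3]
x^5 - 15*x^4 + 90*x^3 - 270*x^2 + 405*x - 243

Expanding det(x·I − A) (e.g. by cofactor expansion or by noting that A is similar to its Jordan form J, which has the same characteristic polynomial as A) gives
  χ_A(x) = x^5 - 15*x^4 + 90*x^3 - 270*x^2 + 405*x - 243
which factors as (x - 3)^5. The eigenvalues (with algebraic multiplicities) are λ = 3 with multiplicity 5.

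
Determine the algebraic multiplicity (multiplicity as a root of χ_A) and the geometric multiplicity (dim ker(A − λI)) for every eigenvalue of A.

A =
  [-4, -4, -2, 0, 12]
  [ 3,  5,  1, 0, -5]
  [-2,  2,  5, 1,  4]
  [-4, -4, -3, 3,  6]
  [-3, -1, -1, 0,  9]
λ = 2: alg = 1, geom = 1; λ = 4: alg = 4, geom = 2

Step 1 — factor the characteristic polynomial to read off the algebraic multiplicities:
  χ_A(x) = (x - 4)^4*(x - 2)

Step 2 — compute geometric multiplicities via the rank-nullity identity g(λ) = n − rank(A − λI):
  rank(A − (2)·I) = 4, so dim ker(A − (2)·I) = n − 4 = 1
  rank(A − (4)·I) = 3, so dim ker(A − (4)·I) = n − 3 = 2

Summary:
  λ = 2: algebraic multiplicity = 1, geometric multiplicity = 1
  λ = 4: algebraic multiplicity = 4, geometric multiplicity = 2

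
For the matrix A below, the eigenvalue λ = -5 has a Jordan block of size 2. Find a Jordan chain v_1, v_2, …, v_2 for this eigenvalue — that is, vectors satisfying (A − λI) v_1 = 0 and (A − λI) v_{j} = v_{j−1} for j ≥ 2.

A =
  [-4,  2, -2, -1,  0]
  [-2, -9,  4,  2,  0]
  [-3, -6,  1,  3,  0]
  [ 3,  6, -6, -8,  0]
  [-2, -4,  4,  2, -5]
A Jordan chain for λ = -5 of length 2:
v_1 = (1, -2, -3, 3, -2)ᵀ
v_2 = (1, 0, 0, 0, 0)ᵀ

Let N = A − (-5)·I. We want v_2 with N^2 v_2 = 0 but N^1 v_2 ≠ 0; then v_{j-1} := N · v_j for j = 2, …, 2.

Pick v_2 = (1, 0, 0, 0, 0)ᵀ.
Then v_1 = N · v_2 = (1, -2, -3, 3, -2)ᵀ.

Sanity check: (A − (-5)·I) v_1 = (0, 0, 0, 0, 0)ᵀ = 0. ✓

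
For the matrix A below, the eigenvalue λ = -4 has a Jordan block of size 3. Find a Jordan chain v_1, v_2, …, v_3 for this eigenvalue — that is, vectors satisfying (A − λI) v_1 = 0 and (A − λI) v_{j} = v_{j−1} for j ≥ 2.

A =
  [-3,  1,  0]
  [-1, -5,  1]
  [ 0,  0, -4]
A Jordan chain for λ = -4 of length 3:
v_1 = (1, -1, 0)ᵀ
v_2 = (0, 1, 0)ᵀ
v_3 = (0, 0, 1)ᵀ

Let N = A − (-4)·I. We want v_3 with N^3 v_3 = 0 but N^2 v_3 ≠ 0; then v_{j-1} := N · v_j for j = 3, …, 2.

Pick v_3 = (0, 0, 1)ᵀ.
Then v_2 = N · v_3 = (0, 1, 0)ᵀ.
Then v_1 = N · v_2 = (1, -1, 0)ᵀ.

Sanity check: (A − (-4)·I) v_1 = (0, 0, 0)ᵀ = 0. ✓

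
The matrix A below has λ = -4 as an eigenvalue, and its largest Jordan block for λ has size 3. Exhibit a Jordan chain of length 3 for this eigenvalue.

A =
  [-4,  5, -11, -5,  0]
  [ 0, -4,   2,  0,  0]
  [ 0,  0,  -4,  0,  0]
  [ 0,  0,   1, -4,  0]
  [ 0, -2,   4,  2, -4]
A Jordan chain for λ = -4 of length 3:
v_1 = (5, 0, 0, 0, -2)ᵀ
v_2 = (-11, 2, 0, 1, 4)ᵀ
v_3 = (0, 0, 1, 0, 0)ᵀ

Let N = A − (-4)·I. We want v_3 with N^3 v_3 = 0 but N^2 v_3 ≠ 0; then v_{j-1} := N · v_j for j = 3, …, 2.

Pick v_3 = (0, 0, 1, 0, 0)ᵀ.
Then v_2 = N · v_3 = (-11, 2, 0, 1, 4)ᵀ.
Then v_1 = N · v_2 = (5, 0, 0, 0, -2)ᵀ.

Sanity check: (A − (-4)·I) v_1 = (0, 0, 0, 0, 0)ᵀ = 0. ✓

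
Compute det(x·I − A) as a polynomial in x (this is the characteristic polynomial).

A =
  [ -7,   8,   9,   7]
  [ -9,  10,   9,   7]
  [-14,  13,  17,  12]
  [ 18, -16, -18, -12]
x^4 - 8*x^3 + 24*x^2 - 32*x + 16

Expanding det(x·I − A) (e.g. by cofactor expansion or by noting that A is similar to its Jordan form J, which has the same characteristic polynomial as A) gives
  χ_A(x) = x^4 - 8*x^3 + 24*x^2 - 32*x + 16
which factors as (x - 2)^4. The eigenvalues (with algebraic multiplicities) are λ = 2 with multiplicity 4.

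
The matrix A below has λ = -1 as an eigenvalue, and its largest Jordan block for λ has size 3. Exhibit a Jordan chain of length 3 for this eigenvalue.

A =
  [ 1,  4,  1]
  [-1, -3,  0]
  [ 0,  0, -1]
A Jordan chain for λ = -1 of length 3:
v_1 = (2, -1, 0)ᵀ
v_2 = (1, 0, 0)ᵀ
v_3 = (0, 0, 1)ᵀ

Let N = A − (-1)·I. We want v_3 with N^3 v_3 = 0 but N^2 v_3 ≠ 0; then v_{j-1} := N · v_j for j = 3, …, 2.

Pick v_3 = (0, 0, 1)ᵀ.
Then v_2 = N · v_3 = (1, 0, 0)ᵀ.
Then v_1 = N · v_2 = (2, -1, 0)ᵀ.

Sanity check: (A − (-1)·I) v_1 = (0, 0, 0)ᵀ = 0. ✓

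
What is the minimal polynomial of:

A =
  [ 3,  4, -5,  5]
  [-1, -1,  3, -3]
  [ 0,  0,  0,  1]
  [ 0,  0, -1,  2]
x^3 - 3*x^2 + 3*x - 1

The characteristic polynomial is χ_A(x) = (x - 1)^4, so the eigenvalues are known. The minimal polynomial is
  m_A(x) = Π_λ (x − λ)^{k_λ}
where k_λ is the size of the *largest* Jordan block for λ (equivalently, the smallest k with (A − λI)^k v = 0 for every generalised eigenvector v of λ).

  λ = 1: largest Jordan block has size 3, contributing (x − 1)^3

So m_A(x) = (x - 1)^3 = x^3 - 3*x^2 + 3*x - 1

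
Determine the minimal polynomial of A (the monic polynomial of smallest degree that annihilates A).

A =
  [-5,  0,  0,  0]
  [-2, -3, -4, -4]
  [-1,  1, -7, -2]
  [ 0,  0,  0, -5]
x^2 + 10*x + 25

The characteristic polynomial is χ_A(x) = (x + 5)^4, so the eigenvalues are known. The minimal polynomial is
  m_A(x) = Π_λ (x − λ)^{k_λ}
where k_λ is the size of the *largest* Jordan block for λ (equivalently, the smallest k with (A − λI)^k v = 0 for every generalised eigenvector v of λ).

  λ = -5: largest Jordan block has size 2, contributing (x + 5)^2

So m_A(x) = (x + 5)^2 = x^2 + 10*x + 25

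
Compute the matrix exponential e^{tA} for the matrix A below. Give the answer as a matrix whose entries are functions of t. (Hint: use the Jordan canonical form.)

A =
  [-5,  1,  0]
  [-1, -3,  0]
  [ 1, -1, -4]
e^{tA} =
  [-t*exp(-4*t) + exp(-4*t), t*exp(-4*t), 0]
  [-t*exp(-4*t), t*exp(-4*t) + exp(-4*t), 0]
  [t*exp(-4*t), -t*exp(-4*t), exp(-4*t)]

Strategy: write A = P · J · P⁻¹ where J is a Jordan canonical form, so e^{tA} = P · e^{tJ} · P⁻¹, and e^{tJ} can be computed block-by-block.

A has Jordan form
J =
  [-4,  1,  0]
  [ 0, -4,  0]
  [ 0,  0, -4]
(up to reordering of blocks).

Per-block formulas:
  For a 2×2 Jordan block J_2(-4): exp(t · J_2(-4)) = e^(-4t)·(I + t·N), where N is the 2×2 nilpotent shift.
  For a 1×1 block at λ = -4: exp(t · [-4]) = [e^(-4t)].

After assembling e^{tJ} and conjugating by P, we get:

e^{tA} =
  [-t*exp(-4*t) + exp(-4*t), t*exp(-4*t), 0]
  [-t*exp(-4*t), t*exp(-4*t) + exp(-4*t), 0]
  [t*exp(-4*t), -t*exp(-4*t), exp(-4*t)]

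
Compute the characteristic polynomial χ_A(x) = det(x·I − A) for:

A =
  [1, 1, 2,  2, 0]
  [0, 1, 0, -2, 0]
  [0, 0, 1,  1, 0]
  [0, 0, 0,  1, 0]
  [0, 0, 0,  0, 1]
x^5 - 5*x^4 + 10*x^3 - 10*x^2 + 5*x - 1

Expanding det(x·I − A) (e.g. by cofactor expansion or by noting that A is similar to its Jordan form J, which has the same characteristic polynomial as A) gives
  χ_A(x) = x^5 - 5*x^4 + 10*x^3 - 10*x^2 + 5*x - 1
which factors as (x - 1)^5. The eigenvalues (with algebraic multiplicities) are λ = 1 with multiplicity 5.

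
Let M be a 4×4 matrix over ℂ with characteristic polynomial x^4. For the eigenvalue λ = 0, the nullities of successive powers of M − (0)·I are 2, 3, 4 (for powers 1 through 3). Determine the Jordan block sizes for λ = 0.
Block sizes for λ = 0: [3, 1]

From the dimensions of kernels of powers, the number of Jordan blocks of size at least j is d_j − d_{j−1} where d_j = dim ker(N^j) (with d_0 = 0). Computing the differences gives [2, 1, 1].
The number of blocks of size exactly k is (#blocks of size ≥ k) − (#blocks of size ≥ k + 1), so the partition is: 1 block(s) of size 1, 1 block(s) of size 3.
In nonincreasing order the block sizes are [3, 1].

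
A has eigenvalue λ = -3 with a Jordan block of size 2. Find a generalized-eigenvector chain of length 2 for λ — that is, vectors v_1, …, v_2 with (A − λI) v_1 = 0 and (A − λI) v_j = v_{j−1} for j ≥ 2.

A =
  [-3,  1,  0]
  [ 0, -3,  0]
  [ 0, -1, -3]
A Jordan chain for λ = -3 of length 2:
v_1 = (1, 0, -1)ᵀ
v_2 = (0, 1, 0)ᵀ

Let N = A − (-3)·I. We want v_2 with N^2 v_2 = 0 but N^1 v_2 ≠ 0; then v_{j-1} := N · v_j for j = 2, …, 2.

Pick v_2 = (0, 1, 0)ᵀ.
Then v_1 = N · v_2 = (1, 0, -1)ᵀ.

Sanity check: (A − (-3)·I) v_1 = (0, 0, 0)ᵀ = 0. ✓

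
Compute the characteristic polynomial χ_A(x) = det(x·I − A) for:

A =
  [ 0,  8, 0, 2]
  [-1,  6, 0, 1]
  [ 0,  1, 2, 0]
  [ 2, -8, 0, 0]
x^4 - 8*x^3 + 24*x^2 - 32*x + 16

Expanding det(x·I − A) (e.g. by cofactor expansion or by noting that A is similar to its Jordan form J, which has the same characteristic polynomial as A) gives
  χ_A(x) = x^4 - 8*x^3 + 24*x^2 - 32*x + 16
which factors as (x - 2)^4. The eigenvalues (with algebraic multiplicities) are λ = 2 with multiplicity 4.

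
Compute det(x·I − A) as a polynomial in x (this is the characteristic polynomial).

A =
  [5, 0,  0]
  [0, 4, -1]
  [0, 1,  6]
x^3 - 15*x^2 + 75*x - 125

Expanding det(x·I − A) (e.g. by cofactor expansion or by noting that A is similar to its Jordan form J, which has the same characteristic polynomial as A) gives
  χ_A(x) = x^3 - 15*x^2 + 75*x - 125
which factors as (x - 5)^3. The eigenvalues (with algebraic multiplicities) are λ = 5 with multiplicity 3.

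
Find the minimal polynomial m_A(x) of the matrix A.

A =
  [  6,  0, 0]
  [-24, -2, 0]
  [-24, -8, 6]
x^2 - 4*x - 12

The characteristic polynomial is χ_A(x) = (x - 6)^2*(x + 2), so the eigenvalues are known. The minimal polynomial is
  m_A(x) = Π_λ (x − λ)^{k_λ}
where k_λ is the size of the *largest* Jordan block for λ (equivalently, the smallest k with (A − λI)^k v = 0 for every generalised eigenvector v of λ).

  λ = -2: largest Jordan block has size 1, contributing (x + 2)
  λ = 6: largest Jordan block has size 1, contributing (x − 6)

So m_A(x) = (x - 6)*(x + 2) = x^2 - 4*x - 12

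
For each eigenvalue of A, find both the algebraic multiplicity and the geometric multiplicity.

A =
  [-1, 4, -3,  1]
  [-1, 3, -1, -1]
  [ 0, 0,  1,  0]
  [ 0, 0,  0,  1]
λ = 1: alg = 4, geom = 2

Step 1 — factor the characteristic polynomial to read off the algebraic multiplicities:
  χ_A(x) = (x - 1)^4

Step 2 — compute geometric multiplicities via the rank-nullity identity g(λ) = n − rank(A − λI):
  rank(A − (1)·I) = 2, so dim ker(A − (1)·I) = n − 2 = 2

Summary:
  λ = 1: algebraic multiplicity = 4, geometric multiplicity = 2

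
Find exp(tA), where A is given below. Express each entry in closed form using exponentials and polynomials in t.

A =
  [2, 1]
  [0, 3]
e^{tA} =
  [exp(2*t), exp(3*t) - exp(2*t)]
  [0, exp(3*t)]

Strategy: write A = P · J · P⁻¹ where J is a Jordan canonical form, so e^{tA} = P · e^{tJ} · P⁻¹, and e^{tJ} can be computed block-by-block.

A has Jordan form
J =
  [2, 0]
  [0, 3]
(up to reordering of blocks).

Per-block formulas:
  For a 1×1 block at λ = 3: exp(t · [3]) = [e^(3t)].
  For a 1×1 block at λ = 2: exp(t · [2]) = [e^(2t)].

After assembling e^{tJ} and conjugating by P, we get:

e^{tA} =
  [exp(2*t), exp(3*t) - exp(2*t)]
  [0, exp(3*t)]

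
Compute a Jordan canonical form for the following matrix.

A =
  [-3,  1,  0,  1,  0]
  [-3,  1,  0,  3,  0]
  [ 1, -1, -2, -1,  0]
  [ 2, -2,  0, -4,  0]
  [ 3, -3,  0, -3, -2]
J_2(-2) ⊕ J_1(-2) ⊕ J_1(-2) ⊕ J_1(-2)

The characteristic polynomial is
  det(x·I − A) = x^5 + 10*x^4 + 40*x^3 + 80*x^2 + 80*x + 32 = (x + 2)^5

Eigenvalues and multiplicities (the geometric multiplicity of λ is n − rank(A − λI), which equals the number of Jordan blocks for λ):
  λ = -2: algebraic multiplicity = 5, geometric multiplicity = 4

Determining the block sizes for each eigenvalue:
  λ = -2: 4 blocks summing to 5 forces exactly one block of size 2 and the rest size 1 → block sizes [2, 1, 1, 1]

Assembling the blocks gives a Jordan form
J =
  [-2,  1,  0,  0,  0]
  [ 0, -2,  0,  0,  0]
  [ 0,  0, -2,  0,  0]
  [ 0,  0,  0, -2,  0]
  [ 0,  0,  0,  0, -2]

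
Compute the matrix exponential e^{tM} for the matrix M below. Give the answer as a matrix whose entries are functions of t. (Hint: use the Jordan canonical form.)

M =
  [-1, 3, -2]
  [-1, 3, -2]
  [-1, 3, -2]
e^{tM} =
  [1 - t, 3*t, -2*t]
  [-t, 3*t + 1, -2*t]
  [-t, 3*t, 1 - 2*t]

Strategy: write M = P · J · P⁻¹ where J is a Jordan canonical form, so e^{tM} = P · e^{tJ} · P⁻¹, and e^{tJ} can be computed block-by-block.

M has Jordan form
J =
  [0, 1, 0]
  [0, 0, 0]
  [0, 0, 0]
(up to reordering of blocks).

Per-block formulas:
  For a 2×2 Jordan block J_2(0): exp(t · J_2(0)) = e^(0t)·(I + t·N), where N is the 2×2 nilpotent shift.
  For a 1×1 block at λ = 0: exp(t · [0]) = [e^(0t)].

After assembling e^{tJ} and conjugating by P, we get:

e^{tM} =
  [1 - t, 3*t, -2*t]
  [-t, 3*t + 1, -2*t]
  [-t, 3*t, 1 - 2*t]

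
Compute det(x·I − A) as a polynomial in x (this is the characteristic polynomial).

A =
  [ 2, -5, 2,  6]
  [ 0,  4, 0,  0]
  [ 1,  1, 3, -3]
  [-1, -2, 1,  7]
x^4 - 16*x^3 + 96*x^2 - 256*x + 256

Expanding det(x·I − A) (e.g. by cofactor expansion or by noting that A is similar to its Jordan form J, which has the same characteristic polynomial as A) gives
  χ_A(x) = x^4 - 16*x^3 + 96*x^2 - 256*x + 256
which factors as (x - 4)^4. The eigenvalues (with algebraic multiplicities) are λ = 4 with multiplicity 4.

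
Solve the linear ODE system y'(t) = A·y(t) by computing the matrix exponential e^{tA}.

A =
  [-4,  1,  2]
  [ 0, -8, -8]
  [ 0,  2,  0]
e^{tA} =
  [exp(-4*t), t*exp(-4*t), 2*t*exp(-4*t)]
  [0, -4*t*exp(-4*t) + exp(-4*t), -8*t*exp(-4*t)]
  [0, 2*t*exp(-4*t), 4*t*exp(-4*t) + exp(-4*t)]

Strategy: write A = P · J · P⁻¹ where J is a Jordan canonical form, so e^{tA} = P · e^{tJ} · P⁻¹, and e^{tJ} can be computed block-by-block.

A has Jordan form
J =
  [-4,  1,  0]
  [ 0, -4,  0]
  [ 0,  0, -4]
(up to reordering of blocks).

Per-block formulas:
  For a 2×2 Jordan block J_2(-4): exp(t · J_2(-4)) = e^(-4t)·(I + t·N), where N is the 2×2 nilpotent shift.
  For a 1×1 block at λ = -4: exp(t · [-4]) = [e^(-4t)].

After assembling e^{tJ} and conjugating by P, we get:

e^{tA} =
  [exp(-4*t), t*exp(-4*t), 2*t*exp(-4*t)]
  [0, -4*t*exp(-4*t) + exp(-4*t), -8*t*exp(-4*t)]
  [0, 2*t*exp(-4*t), 4*t*exp(-4*t) + exp(-4*t)]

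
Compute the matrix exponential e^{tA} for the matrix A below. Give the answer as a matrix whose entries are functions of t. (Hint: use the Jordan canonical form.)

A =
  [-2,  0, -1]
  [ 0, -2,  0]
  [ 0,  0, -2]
e^{tA} =
  [exp(-2*t), 0, -t*exp(-2*t)]
  [0, exp(-2*t), 0]
  [0, 0, exp(-2*t)]

Strategy: write A = P · J · P⁻¹ where J is a Jordan canonical form, so e^{tA} = P · e^{tJ} · P⁻¹, and e^{tJ} can be computed block-by-block.

A has Jordan form
J =
  [-2,  1,  0]
  [ 0, -2,  0]
  [ 0,  0, -2]
(up to reordering of blocks).

Per-block formulas:
  For a 2×2 Jordan block J_2(-2): exp(t · J_2(-2)) = e^(-2t)·(I + t·N), where N is the 2×2 nilpotent shift.
  For a 1×1 block at λ = -2: exp(t · [-2]) = [e^(-2t)].

After assembling e^{tJ} and conjugating by P, we get:

e^{tA} =
  [exp(-2*t), 0, -t*exp(-2*t)]
  [0, exp(-2*t), 0]
  [0, 0, exp(-2*t)]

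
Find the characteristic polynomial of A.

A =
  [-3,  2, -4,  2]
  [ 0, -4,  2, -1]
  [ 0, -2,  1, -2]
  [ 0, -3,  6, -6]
x^4 + 12*x^3 + 54*x^2 + 108*x + 81

Expanding det(x·I − A) (e.g. by cofactor expansion or by noting that A is similar to its Jordan form J, which has the same characteristic polynomial as A) gives
  χ_A(x) = x^4 + 12*x^3 + 54*x^2 + 108*x + 81
which factors as (x + 3)^4. The eigenvalues (with algebraic multiplicities) are λ = -3 with multiplicity 4.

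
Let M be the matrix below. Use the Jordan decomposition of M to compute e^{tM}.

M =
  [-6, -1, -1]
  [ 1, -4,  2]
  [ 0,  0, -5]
e^{tM} =
  [-t*exp(-5*t) + exp(-5*t), -t*exp(-5*t), -t^2*exp(-5*t)/2 - t*exp(-5*t)]
  [t*exp(-5*t), t*exp(-5*t) + exp(-5*t), t^2*exp(-5*t)/2 + 2*t*exp(-5*t)]
  [0, 0, exp(-5*t)]

Strategy: write M = P · J · P⁻¹ where J is a Jordan canonical form, so e^{tM} = P · e^{tJ} · P⁻¹, and e^{tJ} can be computed block-by-block.

M has Jordan form
J =
  [-5,  1,  0]
  [ 0, -5,  1]
  [ 0,  0, -5]
(up to reordering of blocks).

Per-block formulas:
  For a 3×3 Jordan block J_3(-5): exp(t · J_3(-5)) = e^(-5t)·(I + t·N + (t^2/2)·N^2), where N is the 3×3 nilpotent shift.

After assembling e^{tJ} and conjugating by P, we get:

e^{tM} =
  [-t*exp(-5*t) + exp(-5*t), -t*exp(-5*t), -t^2*exp(-5*t)/2 - t*exp(-5*t)]
  [t*exp(-5*t), t*exp(-5*t) + exp(-5*t), t^2*exp(-5*t)/2 + 2*t*exp(-5*t)]
  [0, 0, exp(-5*t)]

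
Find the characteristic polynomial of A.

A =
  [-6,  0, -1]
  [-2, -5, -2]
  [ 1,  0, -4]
x^3 + 15*x^2 + 75*x + 125

Expanding det(x·I − A) (e.g. by cofactor expansion or by noting that A is similar to its Jordan form J, which has the same characteristic polynomial as A) gives
  χ_A(x) = x^3 + 15*x^2 + 75*x + 125
which factors as (x + 5)^3. The eigenvalues (with algebraic multiplicities) are λ = -5 with multiplicity 3.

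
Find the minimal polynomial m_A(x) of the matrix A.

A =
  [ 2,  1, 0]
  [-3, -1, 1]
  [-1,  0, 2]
x^3 - 3*x^2 + 3*x - 1

The characteristic polynomial is χ_A(x) = (x - 1)^3, so the eigenvalues are known. The minimal polynomial is
  m_A(x) = Π_λ (x − λ)^{k_λ}
where k_λ is the size of the *largest* Jordan block for λ (equivalently, the smallest k with (A − λI)^k v = 0 for every generalised eigenvector v of λ).

  λ = 1: largest Jordan block has size 3, contributing (x − 1)^3

So m_A(x) = (x - 1)^3 = x^3 - 3*x^2 + 3*x - 1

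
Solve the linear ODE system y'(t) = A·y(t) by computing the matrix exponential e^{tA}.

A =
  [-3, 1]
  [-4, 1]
e^{tA} =
  [-2*t*exp(-t) + exp(-t), t*exp(-t)]
  [-4*t*exp(-t), 2*t*exp(-t) + exp(-t)]

Strategy: write A = P · J · P⁻¹ where J is a Jordan canonical form, so e^{tA} = P · e^{tJ} · P⁻¹, and e^{tJ} can be computed block-by-block.

A has Jordan form
J =
  [-1,  1]
  [ 0, -1]
(up to reordering of blocks).

Per-block formulas:
  For a 2×2 Jordan block J_2(-1): exp(t · J_2(-1)) = e^(-1t)·(I + t·N), where N is the 2×2 nilpotent shift.

After assembling e^{tJ} and conjugating by P, we get:

e^{tA} =
  [-2*t*exp(-t) + exp(-t), t*exp(-t)]
  [-4*t*exp(-t), 2*t*exp(-t) + exp(-t)]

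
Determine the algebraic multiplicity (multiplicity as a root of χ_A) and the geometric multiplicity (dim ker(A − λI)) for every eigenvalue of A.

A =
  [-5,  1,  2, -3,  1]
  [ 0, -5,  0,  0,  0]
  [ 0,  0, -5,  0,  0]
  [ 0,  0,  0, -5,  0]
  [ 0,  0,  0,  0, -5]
λ = -5: alg = 5, geom = 4

Step 1 — factor the characteristic polynomial to read off the algebraic multiplicities:
  χ_A(x) = (x + 5)^5

Step 2 — compute geometric multiplicities via the rank-nullity identity g(λ) = n − rank(A − λI):
  rank(A − (-5)·I) = 1, so dim ker(A − (-5)·I) = n − 1 = 4

Summary:
  λ = -5: algebraic multiplicity = 5, geometric multiplicity = 4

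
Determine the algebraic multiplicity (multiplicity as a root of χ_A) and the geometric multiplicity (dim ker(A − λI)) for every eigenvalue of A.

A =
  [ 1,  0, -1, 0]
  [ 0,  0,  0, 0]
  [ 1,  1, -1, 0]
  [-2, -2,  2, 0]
λ = 0: alg = 4, geom = 2

Step 1 — factor the characteristic polynomial to read off the algebraic multiplicities:
  χ_A(x) = x^4

Step 2 — compute geometric multiplicities via the rank-nullity identity g(λ) = n − rank(A − λI):
  rank(A − (0)·I) = 2, so dim ker(A − (0)·I) = n − 2 = 2

Summary:
  λ = 0: algebraic multiplicity = 4, geometric multiplicity = 2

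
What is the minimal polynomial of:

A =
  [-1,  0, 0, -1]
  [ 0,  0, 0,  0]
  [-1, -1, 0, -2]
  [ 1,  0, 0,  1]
x^3

The characteristic polynomial is χ_A(x) = x^4, so the eigenvalues are known. The minimal polynomial is
  m_A(x) = Π_λ (x − λ)^{k_λ}
where k_λ is the size of the *largest* Jordan block for λ (equivalently, the smallest k with (A − λI)^k v = 0 for every generalised eigenvector v of λ).

  λ = 0: largest Jordan block has size 3, contributing (x − 0)^3

So m_A(x) = x^3 = x^3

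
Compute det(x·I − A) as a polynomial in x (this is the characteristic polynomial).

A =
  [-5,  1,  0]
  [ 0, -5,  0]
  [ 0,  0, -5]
x^3 + 15*x^2 + 75*x + 125

Expanding det(x·I − A) (e.g. by cofactor expansion or by noting that A is similar to its Jordan form J, which has the same characteristic polynomial as A) gives
  χ_A(x) = x^3 + 15*x^2 + 75*x + 125
which factors as (x + 5)^3. The eigenvalues (with algebraic multiplicities) are λ = -5 with multiplicity 3.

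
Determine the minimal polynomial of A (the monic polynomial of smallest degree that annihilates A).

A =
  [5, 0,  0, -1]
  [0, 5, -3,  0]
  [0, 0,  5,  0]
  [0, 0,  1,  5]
x^3 - 15*x^2 + 75*x - 125

The characteristic polynomial is χ_A(x) = (x - 5)^4, so the eigenvalues are known. The minimal polynomial is
  m_A(x) = Π_λ (x − λ)^{k_λ}
where k_λ is the size of the *largest* Jordan block for λ (equivalently, the smallest k with (A − λI)^k v = 0 for every generalised eigenvector v of λ).

  λ = 5: largest Jordan block has size 3, contributing (x − 5)^3

So m_A(x) = (x - 5)^3 = x^3 - 15*x^2 + 75*x - 125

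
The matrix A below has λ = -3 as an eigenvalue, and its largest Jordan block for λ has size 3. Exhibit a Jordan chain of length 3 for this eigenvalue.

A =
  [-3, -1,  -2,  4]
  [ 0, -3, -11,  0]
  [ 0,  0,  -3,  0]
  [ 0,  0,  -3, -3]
A Jordan chain for λ = -3 of length 3:
v_1 = (-1, 0, 0, 0)ᵀ
v_2 = (-2, -11, 0, -3)ᵀ
v_3 = (0, 0, 1, 0)ᵀ

Let N = A − (-3)·I. We want v_3 with N^3 v_3 = 0 but N^2 v_3 ≠ 0; then v_{j-1} := N · v_j for j = 3, …, 2.

Pick v_3 = (0, 0, 1, 0)ᵀ.
Then v_2 = N · v_3 = (-2, -11, 0, -3)ᵀ.
Then v_1 = N · v_2 = (-1, 0, 0, 0)ᵀ.

Sanity check: (A − (-3)·I) v_1 = (0, 0, 0, 0)ᵀ = 0. ✓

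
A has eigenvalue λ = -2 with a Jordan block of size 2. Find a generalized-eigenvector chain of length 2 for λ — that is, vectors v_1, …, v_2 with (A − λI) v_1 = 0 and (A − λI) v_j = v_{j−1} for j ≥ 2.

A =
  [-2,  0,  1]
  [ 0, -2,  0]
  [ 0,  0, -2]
A Jordan chain for λ = -2 of length 2:
v_1 = (1, 0, 0)ᵀ
v_2 = (0, 0, 1)ᵀ

Let N = A − (-2)·I. We want v_2 with N^2 v_2 = 0 but N^1 v_2 ≠ 0; then v_{j-1} := N · v_j for j = 2, …, 2.

Pick v_2 = (0, 0, 1)ᵀ.
Then v_1 = N · v_2 = (1, 0, 0)ᵀ.

Sanity check: (A − (-2)·I) v_1 = (0, 0, 0)ᵀ = 0. ✓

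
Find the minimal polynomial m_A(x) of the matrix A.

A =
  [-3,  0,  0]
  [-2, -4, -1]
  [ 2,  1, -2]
x^2 + 6*x + 9

The characteristic polynomial is χ_A(x) = (x + 3)^3, so the eigenvalues are known. The minimal polynomial is
  m_A(x) = Π_λ (x − λ)^{k_λ}
where k_λ is the size of the *largest* Jordan block for λ (equivalently, the smallest k with (A − λI)^k v = 0 for every generalised eigenvector v of λ).

  λ = -3: largest Jordan block has size 2, contributing (x + 3)^2

So m_A(x) = (x + 3)^2 = x^2 + 6*x + 9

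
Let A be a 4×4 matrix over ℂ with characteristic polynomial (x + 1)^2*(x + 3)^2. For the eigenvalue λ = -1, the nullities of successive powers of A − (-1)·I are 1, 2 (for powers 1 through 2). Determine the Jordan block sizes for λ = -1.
Block sizes for λ = -1: [2]

From the dimensions of kernels of powers, the number of Jordan blocks of size at least j is d_j − d_{j−1} where d_j = dim ker(N^j) (with d_0 = 0). Computing the differences gives [1, 1].
The number of blocks of size exactly k is (#blocks of size ≥ k) − (#blocks of size ≥ k + 1), so the partition is: 1 block(s) of size 2.
In nonincreasing order the block sizes are [2].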